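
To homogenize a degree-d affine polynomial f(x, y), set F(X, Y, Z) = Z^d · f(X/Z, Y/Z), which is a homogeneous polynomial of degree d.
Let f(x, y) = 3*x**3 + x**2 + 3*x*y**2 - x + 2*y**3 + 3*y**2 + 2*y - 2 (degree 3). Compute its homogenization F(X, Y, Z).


F(X, Y, Z) = 3*X**3 + X**2*Z + 3*X*Y**2 - X*Z**2 + 2*Y**3 + 3*Y**2*Z + 2*Y*Z**2 - 2*Z**3

deg(f) = 3.
Substitute x = X/Z, y = Y/Z into f, then multiply by Z^3.
  monomial 3·x^3·y^0 ↦ 3·X^3·Y^0·Z^0.
  monomial 1·x^2·y^0 ↦ 1·X^2·Y^0·Z^1.
  monomial 3·x^1·y^2 ↦ 3·X^1·Y^2·Z^0.
  monomial -1·x^1·y^0 ↦ -1·X^1·Y^0·Z^2.
  monomial 2·x^0·y^3 ↦ 2·X^0·Y^3·Z^0.
  monomial 3·x^0·y^2 ↦ 3·X^0·Y^2·Z^1.
  monomial 2·x^0·y^1 ↦ 2·X^0·Y^1·Z^2.
  monomial -2·x^0·y^0 ↦ -2·X^0·Y^0·Z^3.
Collecting: F(X, Y, Z) = 3*X**3 + X**2*Z + 3*X*Y**2 - X*Z**2 + 2*Y**3 + 3*Y**2*Z + 2*Y*Z**2 - 2*Z**3.


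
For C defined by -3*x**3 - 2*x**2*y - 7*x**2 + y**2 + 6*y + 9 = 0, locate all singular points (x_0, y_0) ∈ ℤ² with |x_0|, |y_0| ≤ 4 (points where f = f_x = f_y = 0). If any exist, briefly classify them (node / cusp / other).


Singular points: {(0, -3)}; classification: node.

Compute partial derivatives:
  f_x = -9*x**2 - 4*x*y - 14*x.
  f_y = -2*x**2 + 2*y + 6.
Scan x_0 ∈ {−4, ..., 4}. For each x_0, f_y(x_0, y) is a polynomial in y; find its integer roots y ∈ {−4, ..., 4}, then test f_x and f at those candidates.
  x = -4: f_y(-4, y) = 2*y - 26; no integer root y with |y| ≤ 4.
  x = -3: f_y(-3, y) = 2*y - 12; no integer root y with |y| ≤ 4.
  x = -2: f_y(-2, y) = 2*y - 2; vanishes at y ∈ {1}. (-2, 1): f_x = 0 but f = 4 ≠ 0.
  x = -1: f_y(-1, y) = 2*y + 4; vanishes at y ∈ {-2}. (-1, -2): f_x = -3 ≠ 0.
  x = 0: f_y(0, y) = 2*y + 6; vanishes at y ∈ {-3}. (0, -3): f_x = 0, f = 0 — SINGULAR.
  x = 1: f_y(1, y) = 2*y + 4; vanishes at y ∈ {-2}. (1, -2): f_x = -15 ≠ 0.
  x = 2: f_y(2, y) = 2*y - 2; vanishes at y ∈ {1}. (2, 1): f_x = -72 ≠ 0.
  x = 3: f_y(3, y) = 2*y - 12; no integer root y with |y| ≤ 4.
  x = 4: f_y(4, y) = 2*y - 26; no integer root y with |y| ≤ 4.
Only singular point on the grid: (0, -3).
Classify: substitute x = 0 + u, y = -3 + v and expand: f = -3*u**3 - 2*u**2*v - u**2 + v**2.
No constant or linear terms (consistent with a singular point). Quadratic part: -u**2 + v**2. Cubic part: -3*u**3 - 2*u**2*v.
The quadratic part v**2 - u**2 = (v − u)(v + u) splits into two distinct linear factors, so there are two distinct tangent lines y − -3 = ±(x − 0) — this is a node (ordinary double point).
Classification: node.


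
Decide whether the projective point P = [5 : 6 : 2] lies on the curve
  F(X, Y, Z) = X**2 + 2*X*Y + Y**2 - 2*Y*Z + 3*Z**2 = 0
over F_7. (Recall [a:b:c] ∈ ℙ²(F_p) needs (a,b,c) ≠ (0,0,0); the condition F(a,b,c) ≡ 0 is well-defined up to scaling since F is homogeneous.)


F(5,6,2) ≡ 4 (mod 7); P is NOT on the curve.

Evaluate F(5, 6, 2) term-by-term (mod 7).
  X**2 ↦ 1·25·1·1 = 25
  2*X*Y ↦ 2·5·6·1 = 60
  Y**2 ↦ 1·1·36·1 = 36
  -2*Y*Z ↦ -2·1·6·2 = -24
  3*Z**2 ↦ 3·1·1·4 = 12
Sum: F(5, 6, 2) = (25) + (60) + (36) + (-24) + (12) = 109.
Reducing mod 7: 109 ≡ 4 (mod 7).
Since F(a, b, c) ≡ 4 ≠ 0 (mod 7), P does NOT lie on the curve.


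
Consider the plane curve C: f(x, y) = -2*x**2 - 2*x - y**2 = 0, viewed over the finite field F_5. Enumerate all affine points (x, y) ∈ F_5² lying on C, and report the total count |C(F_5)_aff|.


Affine F_5-points: {(0, 0), (1, 1), (1, 4), (3, 1), (3, 4), (4, 0)}; count = 6.

For each of the 25 pairs (x, y) ∈ F_5², evaluate f(x, y) mod 5. Record the zeros.
  x = 0: [0↦0, 1↦4, 2↦1, 3↦1, 4↦4]  zeros at y ∈ {0}
  x = 1: [0↦1, 1↦0, 2↦2, 3↦2, 4↦0]  zeros at y ∈ {1, 4}
  x = 2: [0↦3, 1↦2, 2↦4, 3↦4, 4↦2]  zeros at y ∈ ∅
  x = 3: [0↦1, 1↦0, 2↦2, 3↦2, 4↦0]  zeros at y ∈ {1, 4}
  x = 4: [0↦0, 1↦4, 2↦1, 3↦1, 4↦4]  zeros at y ∈ {0}
Collecting zeros: affine points = {(0, 0), (1, 1), (1, 4), (3, 1), (3, 4), (4, 0)}.
Total count |C(F_5)_aff| = 6.


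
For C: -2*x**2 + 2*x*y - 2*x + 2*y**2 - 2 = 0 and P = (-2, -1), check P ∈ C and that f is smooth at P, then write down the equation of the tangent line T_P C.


Tangent line at P: 4*x - 8*y = 0.

Step 1: f(-2, -1) = 0, so P lies on C.
Step 2: partial derivatives
  f_x(x, y) = -4*x + 2*y - 2, f_y(x, y) = 2*x + 4*y.
  f_x(P) = 4, f_y(P) = -8 (gradient nonzero, so P is smooth).
Step 3: tangent line at P: 4·(x − -2) + -8·(y − -1) = 0.
Expanding: 4*x - 8*y = 0.


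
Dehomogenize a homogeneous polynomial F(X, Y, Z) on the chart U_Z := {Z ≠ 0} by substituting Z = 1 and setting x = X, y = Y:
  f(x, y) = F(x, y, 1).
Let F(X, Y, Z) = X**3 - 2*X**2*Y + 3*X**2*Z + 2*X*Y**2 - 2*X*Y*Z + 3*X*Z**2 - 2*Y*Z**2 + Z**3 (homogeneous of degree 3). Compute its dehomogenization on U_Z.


f(x, y) = x**3 - 2*x**2*y + 3*x**2 + 2*x*y**2 - 2*x*y + 3*x - 2*y + 1

On U_Z we set Z = 1. Each monomial c·X^i·Y^j·Z^k in F becomes c·x^i·y^j·1^k = c·x^i·y^j.
Substituting Z = 1: F(X, Y, 1) = x**3 - 2*x**2*y + 3*x**2 + 2*x*y**2 - 2*x*y + 3*x - 2*y + 1.
Note: deg(f) ≤ deg(F) = 3; strict inequality happens when F is divisible by Z (lost terms).


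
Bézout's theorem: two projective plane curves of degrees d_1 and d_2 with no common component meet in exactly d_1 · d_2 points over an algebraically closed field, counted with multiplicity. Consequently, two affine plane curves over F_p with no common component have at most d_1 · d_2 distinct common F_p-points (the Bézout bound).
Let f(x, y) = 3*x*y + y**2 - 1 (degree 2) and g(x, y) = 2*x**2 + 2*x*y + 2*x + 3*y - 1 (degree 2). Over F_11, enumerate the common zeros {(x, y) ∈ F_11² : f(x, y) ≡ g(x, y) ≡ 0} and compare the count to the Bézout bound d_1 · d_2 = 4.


Common zeros: ∅; count = 0; Bézout bound = 4.

deg(f) = 2, deg(g) = 2, so Bézout bound = 4.
Scan x ∈ F_11. For each x, list the y ∈ F_11 with f(x, y) ≡ 0 and those with g(x, y) ≡ 0 (mod 11); the common zeros in that column are the intersection.
  x = 0: f ≡ 0 at y ∈ {1, 10}; g ≡ 0 at y ∈ {4}; common: ∅.
  x = 1: f ≡ 0 at y ∈ ∅; g ≡ 0 at y ∈ {6}; common: ∅.
  x = 2: f ≡ 0 at y ∈ ∅; g ≡ 0 at y ∈ {0}; common: ∅.
  x = 3: f ≡ 0 at y ∈ ∅; g ≡ 0 at y ∈ {6}; common: ∅.
  x = 4: f ≡ 0 at y ∈ {3, 7}; g ≡ 0 at y ∈ ∅; common: ∅.
  x = 5: f ≡ 0 at y ∈ {2, 5}; g ≡ 0 at y ∈ {9}; common: ∅.
  x = 6: f ≡ 0 at y ∈ {6, 9}; g ≡ 0 at y ∈ {4}; common: ∅.
  x = 7: f ≡ 0 at y ∈ {4, 8}; g ≡ 0 at y ∈ {9}; common: ∅.
  x = 8: f ≡ 0 at y ∈ ∅; g ≡ 0 at y ∈ {0}; common: ∅.
  x = 9: f ≡ 0 at y ∈ ∅; g ≡ 0 at y ∈ {3}; common: ∅.
  x = 10: f ≡ 0 at y ∈ ∅; g ≡ 0 at y ∈ {1}; common: ∅.
Collecting: common zeros = ∅, so the count is 0.
Comparison with the Bézout bound: 0 ≤ 4 = deg(f)·deg(g), as expected for curves with no common component (the affine F_11-count falls short of the bound because intersections may lie at infinity, over extension fields, or carry multiplicity).


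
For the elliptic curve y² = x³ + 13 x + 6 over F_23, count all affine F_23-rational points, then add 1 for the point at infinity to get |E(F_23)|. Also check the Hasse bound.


Affine points = {(0, 11), (0, 12), (3, 7), (3, 16), (5, 9), (5, 14), (6, 1), (6, 22), (7, 7), (7, 16), (8, 1), (8, 22), (9, 1), (9, 22), (10, 3), (10, 20), (11, 10), (11, 13), (12, 2), (12, 21), (13, 7), (13, 16), (16, 3), (16, 20), (18, 0), (20, 3), (20, 20), (21, 8), (21, 15)}; affine count = 29; |E(F_23)| = 30.

Discriminant check: Δ ∝ 4a³ + 27b² = 4·13³ + 27·6² = 4·2197 + 27·36 ≡ 8 (mod 23). Nonzero ⇒ E is nonsingular.
For each x ∈ F_23, compute rhs = x³ + 13·x + 6 mod 23, then count y ∈ F_23 with y² ≡ rhs.
  x = 0: rhs = 6, matching y values: 11, 12 (2 points).
  x = 1: rhs = 20, matching y values: none (0 points).
  x = 2: rhs = 17, matching y values: none (0 points).
  x = 3: rhs = 3, matching y values: 7, 16 (2 points).
  x = 4: rhs = 7, matching y values: none (0 points).
  x = 5: rhs = 12, matching y values: 9, 14 (2 points).
  x = 6: rhs = 1, matching y values: 1, 22 (2 points).
  x = 7: rhs = 3, matching y values: 7, 16 (2 points).
  x = 8: rhs = 1, matching y values: 1, 22 (2 points).
  x = 9: rhs = 1, matching y values: 1, 22 (2 points).
  x = 10: rhs = 9, matching y values: 3, 20 (2 points).
  x = 11: rhs = 8, matching y values: 10, 13 (2 points).
  x = 12: rhs = 4, matching y values: 2, 21 (2 points).
  x = 13: rhs = 3, matching y values: 7, 16 (2 points).
  x = 14: rhs = 11, matching y values: none (0 points).
  x = 15: rhs = 11, matching y values: none (0 points).
  x = 16: rhs = 9, matching y values: 3, 20 (2 points).
  x = 17: rhs = 11, matching y values: none (0 points).
  x = 18: rhs = 0, matching y values: 0 (1 points).
  x = 19: rhs = 5, matching y values: none (0 points).
  x = 20: rhs = 9, matching y values: 3, 20 (2 points).
  x = 21: rhs = 18, matching y values: 8, 15 (2 points).
  x = 22: rhs = 15, matching y values: none (0 points).
Total affine count: 29.
Full point count |E(F_23)| = 29 + 1 = 30.
Hasse bound: |30 − (23+1)| = |6| = 6 ≤ 2√23 ≈ 9.5917 ✓.


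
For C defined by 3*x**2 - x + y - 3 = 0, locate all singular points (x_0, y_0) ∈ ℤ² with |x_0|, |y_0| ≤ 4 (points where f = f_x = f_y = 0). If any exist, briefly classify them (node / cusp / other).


No singular points in the scanned grid; C is smooth there.

Compute partial derivatives:
  f_x = 6*x - 1.
  f_y = 1.
f_y = 1 is a nonzero constant, so f_y never vanishes: no point (x, y) can satisfy f = f_x = f_y = 0. In particular no (x, y) ∈ {−4, ..., 4}² is singular; the curve is smooth.


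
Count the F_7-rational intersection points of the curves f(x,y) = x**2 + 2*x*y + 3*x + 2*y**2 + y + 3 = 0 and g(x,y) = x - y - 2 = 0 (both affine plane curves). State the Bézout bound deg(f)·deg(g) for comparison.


Common zeros: ∅; count = 0; Bézout bound = 2.

deg(f) = 2, deg(g) = 1, so Bézout bound = 2.
Scan x ∈ F_7. For each x, list the y ∈ F_7 with f(x, y) ≡ 0 and those with g(x, y) ≡ 0 (mod 7); the common zeros in that column are the intersection.
  x = 0: f ≡ 0 at y ∈ ∅; g ≡ 0 at y ∈ {5}; common: ∅.
  x = 1: f ≡ 0 at y ∈ {0, 2}; g ≡ 0 at y ∈ {6}; common: ∅.
  x = 2: f ≡ 0 at y ∈ ∅; g ≡ 0 at y ∈ {0}; common: ∅.
  x = 3: f ≡ 0 at y ∈ {0}; g ≡ 0 at y ∈ {1}; common: ∅.
  x = 4: f ≡ 0 at y ∈ {1, 5}; g ≡ 0 at y ∈ {2}; common: ∅.
  x = 5: f ≡ 0 at y ∈ {1, 4}; g ≡ 0 at y ∈ {3}; common: ∅.
  x = 6: f ≡ 0 at y ∈ {2}; g ≡ 0 at y ∈ {4}; common: ∅.
Collecting: common zeros = ∅, so the count is 0.
Comparison with the Bézout bound: 0 ≤ 2 = deg(f)·deg(g), as expected for curves with no common component (the affine F_7-count falls short of the bound because intersections may lie at infinity, over extension fields, or carry multiplicity).


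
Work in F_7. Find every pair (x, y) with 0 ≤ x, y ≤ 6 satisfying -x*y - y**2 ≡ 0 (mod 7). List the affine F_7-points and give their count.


Affine F_7-points: {(0, 0), (1, 0), (1, 6), (2, 0), (2, 5), (3, 0), (3, 4), (4, 0), (4, 3), (5, 0), (5, 2), (6, 0), (6, 1)}; count = 13.

For each of the 49 pairs (x, y) ∈ F_7², evaluate f(x, y) mod 7. Record the zeros.
  x = 0: [0↦0, 1↦6, 2↦3, 3↦5, 4↦5, 5↦3, 6↦6]  zeros at y ∈ {0}
  x = 1: [0↦0, 1↦5, 2↦1, 3↦2, 4↦1, 5↦5, 6↦0]  zeros at y ∈ {0, 6}
  x = 2: [0↦0, 1↦4, 2↦6, 3↦6, 4↦4, 5↦0, 6↦1]  zeros at y ∈ {0, 5}
  x = 3: [0↦0, 1↦3, 2↦4, 3↦3, 4↦0, 5↦2, 6↦2]  zeros at y ∈ {0, 4}
  x = 4: [0↦0, 1↦2, 2↦2, 3↦0, 4↦3, 5↦4, 6↦3]  zeros at y ∈ {0, 3}
  x = 5: [0↦0, 1↦1, 2↦0, 3↦4, 4↦6, 5↦6, 6↦4]  zeros at y ∈ {0, 2}
  x = 6: [0↦0, 1↦0, 2↦5, 3↦1, 4↦2, 5↦1, 6↦5]  zeros at y ∈ {0, 1}
Collecting zeros: affine points = {(0, 0), (1, 0), (1, 6), (2, 0), (2, 5), (3, 0), (3, 4), (4, 0), (4, 3), (5, 0), (5, 2), (6, 0), (6, 1)}.
Total count |C(F_7)_aff| = 13.


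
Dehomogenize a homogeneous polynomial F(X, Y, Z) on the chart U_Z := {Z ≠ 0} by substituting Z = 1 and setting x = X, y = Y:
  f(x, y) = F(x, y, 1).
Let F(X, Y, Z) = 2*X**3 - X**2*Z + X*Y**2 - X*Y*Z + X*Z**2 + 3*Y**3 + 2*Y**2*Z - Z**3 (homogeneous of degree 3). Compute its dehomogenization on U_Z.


f(x, y) = 2*x**3 - x**2 + x*y**2 - x*y + x + 3*y**3 + 2*y**2 - 1

On U_Z we set Z = 1. Each monomial c·X^i·Y^j·Z^k in F becomes c·x^i·y^j·1^k = c·x^i·y^j.
Substituting Z = 1: F(X, Y, 1) = 2*x**3 - x**2 + x*y**2 - x*y + x + 3*y**3 + 2*y**2 - 1.
Note: deg(f) ≤ deg(F) = 3; strict inequality happens when F is divisible by Z (lost terms).


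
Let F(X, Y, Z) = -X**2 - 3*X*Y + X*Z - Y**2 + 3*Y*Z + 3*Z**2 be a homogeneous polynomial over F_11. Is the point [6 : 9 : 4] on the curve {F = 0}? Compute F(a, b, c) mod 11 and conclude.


F(6,9,4) ≡ 0 (mod 11); P is on the curve.

Evaluate F(6, 9, 4) term-by-term (mod 11).
  -X**2 ↦ -1·36·1·1 = -36
  -3*X*Y ↦ -3·6·9·1 = -162
  X*Z ↦ 1·6·1·4 = 24
  -Y**2 ↦ -1·1·81·1 = -81
  3*Y*Z ↦ 3·1·9·4 = 108
  3*Z**2 ↦ 3·1·1·16 = 48
Sum: F(6, 9, 4) = (-36) + (-162) + (24) + (-81) + (108) + (48) = -99.
Reducing mod 11: -99 ≡ 0 (mod 11).
Since F(a, b, c) ≡ 0 (mod 11), P lies on the curve.


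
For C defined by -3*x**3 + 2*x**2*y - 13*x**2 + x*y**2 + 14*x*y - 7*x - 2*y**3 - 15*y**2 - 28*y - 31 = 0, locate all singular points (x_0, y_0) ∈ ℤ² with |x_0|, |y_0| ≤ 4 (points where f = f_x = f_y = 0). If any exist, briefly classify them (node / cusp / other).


Singular points: {(-2, -3)}; classification: node.

Compute partial derivatives:
  f_x = -9*x**2 + 4*x*y - 26*x + y**2 + 14*y - 7.
  f_y = 2*x**2 + 2*x*y + 14*x - 6*y**2 - 30*y - 28.
Scan x_0 ∈ {−4, ..., 4}. For each x_0, f_y(x_0, y) is a polynomial in y; find its integer roots y ∈ {−4, ..., 4}, then test f_x and f at those candidates.
  x = -4: f_y(-4, y) = -6*y**2 - 38*y - 52; vanishes at y ∈ {-2}. (-4, -2): f_x = -39 ≠ 0.
  x = -3: f_y(-3, y) = -6*y**2 - 36*y - 52; no integer root y with |y| ≤ 4.
  x = -2: f_y(-2, y) = -6*y**2 - 34*y - 48; vanishes at y ∈ {-3}. (-2, -3): f_x = 0, f = 0 — SINGULAR.
  x = -1: f_y(-1, y) = -6*y**2 - 32*y - 40; vanishes at y ∈ {-2}. (-1, -2): f_x = -6 ≠ 0.
  x = 0: f_y(0, y) = -6*y**2 - 30*y - 28; no integer root y with |y| ≤ 4.
  x = 1: f_y(1, y) = -6*y**2 - 28*y - 12; no integer root y with |y| ≤ 4.
  x = 2: f_y(2, y) = -6*y**2 - 26*y + 8; no integer root y with |y| ≤ 4.
  x = 3: f_y(3, y) = -6*y**2 - 24*y + 32; no integer root y with |y| ≤ 4.
  x = 4: f_y(4, y) = -6*y**2 - 22*y + 60; no integer root y with |y| ≤ 4.
Only singular point on the grid: (-2, -3).
Classify: substitute x = -2 + u, y = -3 + v and expand: f = -3*u**3 + 2*u**2*v - u**2 + u*v**2 - 2*v**3 + v**2.
No constant or linear terms (consistent with a singular point). Quadratic part: -u**2 + v**2. Cubic part: -3*u**3 + 2*u**2*v + u*v**2 - 2*v**3.
The quadratic part v**2 - u**2 = (v − u)(v + u) splits into two distinct linear factors, so there are two distinct tangent lines y − -3 = ±(x − -2) — this is a node (ordinary double point).
Classification: node.


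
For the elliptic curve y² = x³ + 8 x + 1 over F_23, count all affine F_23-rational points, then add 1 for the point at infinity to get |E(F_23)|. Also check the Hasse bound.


Affine points = {(0, 1), (0, 22), (2, 5), (2, 18), (3, 11), (3, 12), (6, 9), (6, 14), (7, 3), (7, 20), (8, 5), (8, 18), (10, 0), (12, 10), (12, 13), (13, 5), (13, 18), (15, 0), (16, 4), (16, 19), (17, 6), (17, 17), (21, 0)}; affine count = 23; |E(F_23)| = 24.

Discriminant check: Δ ∝ 4a³ + 27b² = 4·8³ + 27·1² = 4·512 + 27·1 ≡ 5 (mod 23). Nonzero ⇒ E is nonsingular.
For each x ∈ F_23, compute rhs = x³ + 8·x + 1 mod 23, then count y ∈ F_23 with y² ≡ rhs.
  x = 0: rhs = 1, matching y values: 1, 22 (2 points).
  x = 1: rhs = 10, matching y values: none (0 points).
  x = 2: rhs = 2, matching y values: 5, 18 (2 points).
  x = 3: rhs = 6, matching y values: 11, 12 (2 points).
  x = 4: rhs = 5, matching y values: none (0 points).
  x = 5: rhs = 5, matching y values: none (0 points).
  x = 6: rhs = 12, matching y values: 9, 14 (2 points).
  x = 7: rhs = 9, matching y values: 3, 20 (2 points).
  x = 8: rhs = 2, matching y values: 5, 18 (2 points).
  x = 9: rhs = 20, matching y values: none (0 points).
  x = 10: rhs = 0, matching y values: 0 (1 points).
  x = 11: rhs = 17, matching y values: none (0 points).
  x = 12: rhs = 8, matching y values: 10, 13 (2 points).
  x = 13: rhs = 2, matching y values: 5, 18 (2 points).
  x = 14: rhs = 5, matching y values: none (0 points).
  x = 15: rhs = 0, matching y values: 0 (1 points).
  x = 16: rhs = 16, matching y values: 4, 19 (2 points).
  x = 17: rhs = 13, matching y values: 6, 17 (2 points).
  x = 18: rhs = 20, matching y values: none (0 points).
  x = 19: rhs = 20, matching y values: none (0 points).
  x = 20: rhs = 19, matching y values: none (0 points).
  x = 21: rhs = 0, matching y values: 0 (1 points).
  x = 22: rhs = 15, matching y values: none (0 points).
Total affine count: 23.
Full point count |E(F_23)| = 23 + 1 = 24.
Hasse bound: |24 − (23+1)| = |0| = 0 ≤ 2√23 ≈ 9.5917 ✓.


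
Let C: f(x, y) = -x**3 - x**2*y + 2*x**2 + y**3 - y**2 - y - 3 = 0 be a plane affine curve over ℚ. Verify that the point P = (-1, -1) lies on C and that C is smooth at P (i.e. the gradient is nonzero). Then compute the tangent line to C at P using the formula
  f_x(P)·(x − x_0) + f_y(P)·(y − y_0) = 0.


Tangent line at P: -9*x + 3*y - 6 = 0.

Step 1: f(-1, -1) = 0, so P lies on C.
Step 2: partial derivatives
  f_x(x, y) = -3*x**2 - 2*x*y + 4*x, f_y(x, y) = -x**2 + 3*y**2 - 2*y - 1.
  f_x(P) = -9, f_y(P) = 3 (gradient nonzero, so P is smooth).
Step 3: tangent line at P: -9·(x − -1) + 3·(y − -1) = 0.
Expanding: -9*x + 3*y - 6 = 0.


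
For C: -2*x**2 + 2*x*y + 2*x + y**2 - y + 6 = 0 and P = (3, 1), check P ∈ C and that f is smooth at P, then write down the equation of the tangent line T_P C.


Tangent line at P: -8*x + 7*y + 17 = 0.

Step 1: f(3, 1) = 0, so P lies on C.
Step 2: partial derivatives
  f_x(x, y) = -4*x + 2*y + 2, f_y(x, y) = 2*x + 2*y - 1.
  f_x(P) = -8, f_y(P) = 7 (gradient nonzero, so P is smooth).
Step 3: tangent line at P: -8·(x − 3) + 7·(y − 1) = 0.
Expanding: -8*x + 7*y + 17 = 0.


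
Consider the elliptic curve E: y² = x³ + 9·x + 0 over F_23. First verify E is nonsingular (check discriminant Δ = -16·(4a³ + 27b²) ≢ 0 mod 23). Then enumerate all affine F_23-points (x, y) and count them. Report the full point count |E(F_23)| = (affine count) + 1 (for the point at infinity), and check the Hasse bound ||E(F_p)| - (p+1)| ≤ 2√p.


Affine points = {(0, 0), (2, 7), (2, 16), (3, 10), (3, 13), (4, 10), (4, 13), (5, 3), (5, 20), (8, 3), (8, 20), (10, 3), (10, 20), (11, 2), (11, 21), (14, 8), (14, 15), (16, 10), (16, 13), (17, 11), (17, 12), (22, 6), (22, 17)}; affine count = 23; |E(F_23)| = 24.

Discriminant check: Δ ∝ 4a³ + 27b² = 4·9³ + 27·0² = 4·729 + 27·0 ≡ 18 (mod 23). Nonzero ⇒ E is nonsingular.
For each x ∈ F_23, compute rhs = x³ + 9·x + 0 mod 23, then count y ∈ F_23 with y² ≡ rhs.
  x = 0: rhs = 0, matching y values: 0 (1 points).
  x = 1: rhs = 10, matching y values: none (0 points).
  x = 2: rhs = 3, matching y values: 7, 16 (2 points).
  x = 3: rhs = 8, matching y values: 10, 13 (2 points).
  x = 4: rhs = 8, matching y values: 10, 13 (2 points).
  x = 5: rhs = 9, matching y values: 3, 20 (2 points).
  x = 6: rhs = 17, matching y values: none (0 points).
  x = 7: rhs = 15, matching y values: none (0 points).
  x = 8: rhs = 9, matching y values: 3, 20 (2 points).
  x = 9: rhs = 5, matching y values: none (0 points).
  x = 10: rhs = 9, matching y values: 3, 20 (2 points).
  x = 11: rhs = 4, matching y values: 2, 21 (2 points).
  x = 12: rhs = 19, matching y values: none (0 points).
  x = 13: rhs = 14, matching y values: none (0 points).
  x = 14: rhs = 18, matching y values: 8, 15 (2 points).
  x = 15: rhs = 14, matching y values: none (0 points).
  x = 16: rhs = 8, matching y values: 10, 13 (2 points).
  x = 17: rhs = 6, matching y values: 11, 12 (2 points).
  x = 18: rhs = 14, matching y values: none (0 points).
  x = 19: rhs = 15, matching y values: none (0 points).
  x = 20: rhs = 15, matching y values: none (0 points).
  x = 21: rhs = 20, matching y values: none (0 points).
  x = 22: rhs = 13, matching y values: 6, 17 (2 points).
Total affine count: 23.
Full point count |E(F_23)| = 23 + 1 = 24.
Hasse bound: |24 − (23+1)| = |0| = 0 ≤ 2√23 ≈ 9.5917 ✓.


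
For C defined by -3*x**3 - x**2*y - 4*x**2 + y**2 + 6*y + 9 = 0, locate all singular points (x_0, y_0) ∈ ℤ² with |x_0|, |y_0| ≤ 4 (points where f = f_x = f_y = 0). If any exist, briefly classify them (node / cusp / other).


Singular points: {(0, -3)}; classification: node.

Compute partial derivatives:
  f_x = -9*x**2 - 2*x*y - 8*x.
  f_y = -x**2 + 2*y + 6.
Scan x_0 ∈ {−4, ..., 4}. For each x_0, f_y(x_0, y) is a polynomial in y; find its integer roots y ∈ {−4, ..., 4}, then test f_x and f at those candidates.
  x = -4: f_y(-4, y) = 2*y - 10; no integer root y with |y| ≤ 4.
  x = -3: f_y(-3, y) = 2*y - 3; no integer root y with |y| ≤ 4.
  x = -2: f_y(-2, y) = 2*y + 2; vanishes at y ∈ {-1}. (-2, -1): f_x = -24 ≠ 0.
  x = -1: f_y(-1, y) = 2*y + 5; no integer root y with |y| ≤ 4.
  x = 0: f_y(0, y) = 2*y + 6; vanishes at y ∈ {-3}. (0, -3): f_x = 0, f = 0 — SINGULAR.
  x = 1: f_y(1, y) = 2*y + 5; no integer root y with |y| ≤ 4.
  x = 2: f_y(2, y) = 2*y + 2; vanishes at y ∈ {-1}. (2, -1): f_x = -48 ≠ 0.
  x = 3: f_y(3, y) = 2*y - 3; no integer root y with |y| ≤ 4.
  x = 4: f_y(4, y) = 2*y - 10; no integer root y with |y| ≤ 4.
Only singular point on the grid: (0, -3).
Classify: substitute x = 0 + u, y = -3 + v and expand: f = -3*u**3 - u**2*v - u**2 + v**2.
No constant or linear terms (consistent with a singular point). Quadratic part: -u**2 + v**2. Cubic part: -3*u**3 - u**2*v.
The quadratic part v**2 - u**2 = (v − u)(v + u) splits into two distinct linear factors, so there are two distinct tangent lines y − -3 = ±(x − 0) — this is a node (ordinary double point).
Classification: node.


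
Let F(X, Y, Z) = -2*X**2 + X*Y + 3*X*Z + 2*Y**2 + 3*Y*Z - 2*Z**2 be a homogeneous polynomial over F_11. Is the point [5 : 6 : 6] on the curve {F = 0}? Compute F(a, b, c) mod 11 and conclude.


F(5,6,6) ≡ 2 (mod 11); P is NOT on the curve.

Evaluate F(5, 6, 6) term-by-term (mod 11).
  -2*X**2 ↦ -2·25·1·1 = -50
  X*Y ↦ 1·5·6·1 = 30
  3*X*Z ↦ 3·5·1·6 = 90
  2*Y**2 ↦ 2·1·36·1 = 72
  3*Y*Z ↦ 3·1·6·6 = 108
  -2*Z**2 ↦ -2·1·1·36 = -72
Sum: F(5, 6, 6) = (-50) + (30) + (90) + (72) + (108) + (-72) = 178.
Reducing mod 11: 178 ≡ 2 (mod 11).
Since F(a, b, c) ≡ 2 ≠ 0 (mod 11), P does NOT lie on the curve.


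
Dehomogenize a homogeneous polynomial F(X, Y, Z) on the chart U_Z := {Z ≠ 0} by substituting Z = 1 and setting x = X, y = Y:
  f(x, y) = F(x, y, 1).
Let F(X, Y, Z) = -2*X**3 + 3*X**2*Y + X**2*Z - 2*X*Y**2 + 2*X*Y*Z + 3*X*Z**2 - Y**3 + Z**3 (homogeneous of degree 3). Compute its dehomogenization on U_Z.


f(x, y) = -2*x**3 + 3*x**2*y + x**2 - 2*x*y**2 + 2*x*y + 3*x - y**3 + 1

On U_Z we set Z = 1. Each monomial c·X^i·Y^j·Z^k in F becomes c·x^i·y^j·1^k = c·x^i·y^j.
Substituting Z = 1: F(X, Y, 1) = -2*x**3 + 3*x**2*y + x**2 - 2*x*y**2 + 2*x*y + 3*x - y**3 + 1.
Note: deg(f) ≤ deg(F) = 3; strict inequality happens when F is divisible by Z (lost terms).


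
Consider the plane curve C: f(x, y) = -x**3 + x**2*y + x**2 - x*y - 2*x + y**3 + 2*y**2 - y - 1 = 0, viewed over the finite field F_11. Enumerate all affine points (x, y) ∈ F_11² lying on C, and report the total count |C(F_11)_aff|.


Affine F_11-points: {(1, 2), (2, 9), (3, 7), (4, 6), (4, 8), (6, 7), (8, 1), (9, 10), (10, 6), (10, 7)}; count = 10.

For each of the 121 pairs (x, y) ∈ F_11², evaluate f(x, y) mod 11. Record the zeros.
  x = 0: [0↦10, 1↦1, 2↦2, 3↦8, 4↦3, 5↦4, 6↦6, 7↦4, 8↦4, 9↦1, 10↦1]  zeros at y ∈ ∅
  x = 1: [0↦8, 1↦10, 2↦0, 3↦6, 4↦1, 5↦2, 6↦4, 7↦2, 8↦2, 9↦10, 10↦10]  zeros at y ∈ {2}
  x = 2: [0↦2, 1↦6, 2↦9, 3↦6, 4↦3, 5↦6, 6↦10, 7↦10, 8↦1, 9↦0, 10↦2]  zeros at y ∈ {9}
  x = 3: [0↦8, 1↦5, 2↦1, 3↦2, 4↦3, 5↦10, 6↦7, 7↦0, 8↦6, 9↦9, 10↦4]  zeros at y ∈ {7}
  x = 4: [0↦9, 1↦1, 2↦3, 3↦10, 4↦6, 5↦8, 6↦0, 7↦10, 8↦0, 9↦9, 10↦10]  zeros at y ∈ {6, 8}
  x = 5: [0↦10, 1↦10, 2↦9, 3↦2, 4↦6, 5↦5, 6↦5, 7↦1, 8↦10, 9↦5, 10↦3]  zeros at y ∈ ∅
  x = 6: [0↦5, 1↦4, 2↦2, 3↦5, 4↦8, 5↦6, 6↦5, 7↦0, 8↦8, 9↦2, 10↦10]  zeros at y ∈ {7}
  x = 7: [0↦10, 1↦10, 2↦9, 3↦2, 4↦6, 5↦5, 6↦5, 7↦1, 8↦10, 9↦5, 10↦3]  zeros at y ∈ ∅
  x = 8: [0↦8, 1↦0, 2↦2, 3↦9, 4↦5, 5↦7, 6↦10, 7↦9, 8↦10, 9↦8, 10↦9]  zeros at y ∈ {1}
  x = 9: [0↦4, 1↦1, 2↦8, 3↦9, 4↦10, 5↦6, 6↦3, 7↦7, 8↦2, 9↦5, 10↦0]  zeros at y ∈ {10}
  x = 10: [0↦3, 1↦7, 2↦10, 3↦7, 4↦4, 5↦7, 6↦0, 7↦0, 8↦2, 9↦1, 10↦3]  zeros at y ∈ {6, 7}
Collecting zeros: affine points = {(1, 2), (2, 9), (3, 7), (4, 6), (4, 8), (6, 7), (8, 1), (9, 10), (10, 6), (10, 7)}.
Total count |C(F_11)_aff| = 10.


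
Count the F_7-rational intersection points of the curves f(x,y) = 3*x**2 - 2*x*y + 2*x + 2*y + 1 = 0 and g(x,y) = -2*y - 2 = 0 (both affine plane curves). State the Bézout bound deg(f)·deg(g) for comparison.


Common zeros: {(4, 6)}; count = 1; Bézout bound = 2.

deg(f) = 2, deg(g) = 1, so Bézout bound = 2.
Scan x ∈ F_7. For each x, list the y ∈ F_7 with f(x, y) ≡ 0 and those with g(x, y) ≡ 0 (mod 7); the common zeros in that column are the intersection.
  x = 0: f ≡ 0 at y ∈ {3}; g ≡ 0 at y ∈ {6}; common: ∅.
  x = 1: f ≡ 0 at y ∈ ∅; g ≡ 0 at y ∈ {6}; common: ∅.
  x = 2: f ≡ 0 at y ∈ {5}; g ≡ 0 at y ∈ {6}; common: ∅.
  x = 3: f ≡ 0 at y ∈ {5}; g ≡ 0 at y ∈ {6}; common: ∅.
  x = 4: f ≡ 0 at y ∈ {6}; g ≡ 0 at y ∈ {6}; common: {6}.
  x = 5: f ≡ 0 at y ∈ {2}; g ≡ 0 at y ∈ {6}; common: ∅.
  x = 6: f ≡ 0 at y ∈ {3}; g ≡ 0 at y ∈ {6}; common: ∅.
Collecting: common zeros = {(4, 6)}, so the count is 1.
Comparison with the Bézout bound: 1 ≤ 2 = deg(f)·deg(g), as expected for curves with no common component (the affine F_7-count falls short of the bound because intersections may lie at infinity, over extension fields, or carry multiplicity).


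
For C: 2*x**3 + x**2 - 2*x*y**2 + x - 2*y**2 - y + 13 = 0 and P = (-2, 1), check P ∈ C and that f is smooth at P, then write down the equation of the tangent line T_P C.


Tangent line at P: 19*x + 3*y + 35 = 0.

Step 1: f(-2, 1) = 0, so P lies on C.
Step 2: partial derivatives
  f_x(x, y) = 6*x**2 + 2*x - 2*y**2 + 1, f_y(x, y) = -4*x*y - 4*y - 1.
  f_x(P) = 19, f_y(P) = 3 (gradient nonzero, so P is smooth).
Step 3: tangent line at P: 19·(x − -2) + 3·(y − 1) = 0.
Expanding: 19*x + 3*y + 35 = 0.


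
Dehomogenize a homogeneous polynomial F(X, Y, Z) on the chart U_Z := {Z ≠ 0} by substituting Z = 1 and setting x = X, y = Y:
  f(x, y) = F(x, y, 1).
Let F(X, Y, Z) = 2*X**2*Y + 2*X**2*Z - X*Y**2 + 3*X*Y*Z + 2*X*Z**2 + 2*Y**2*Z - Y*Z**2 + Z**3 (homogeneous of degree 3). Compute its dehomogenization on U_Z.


f(x, y) = 2*x**2*y + 2*x**2 - x*y**2 + 3*x*y + 2*x + 2*y**2 - y + 1

On U_Z we set Z = 1. Each monomial c·X^i·Y^j·Z^k in F becomes c·x^i·y^j·1^k = c·x^i·y^j.
Substituting Z = 1: F(X, Y, 1) = 2*x**2*y + 2*x**2 - x*y**2 + 3*x*y + 2*x + 2*y**2 - y + 1.
Note: deg(f) ≤ deg(F) = 3; strict inequality happens when F is divisible by Z (lost terms).


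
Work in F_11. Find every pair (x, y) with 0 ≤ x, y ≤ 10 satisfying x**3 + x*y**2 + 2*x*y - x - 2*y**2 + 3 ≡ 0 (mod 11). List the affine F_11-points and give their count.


Affine F_11-points: {(1, 3), (1, 10), (2, 6), (3, 6), (3, 10), (4, 9), (6, 2), (6, 6), (7, 7), (7, 10), (8, 5), (8, 7), (9, 1), (9, 9)}; count = 14.

For each of the 121 pairs (x, y) ∈ F_11², evaluate f(x, y) mod 11. Record the zeros.
  x = 0: [0↦3, 1↦1, 2↦6, 3↦7, 4↦4, 5↦8, 6↦8, 7↦4, 8↦7, 9↦6, 10↦1]  zeros at y ∈ ∅
  x = 1: [0↦3, 1↦4, 2↦3, 3↦0, 4↦6, 5↦10, 6↦1, 7↦1, 8↦10, 9↦6, 10↦0]  zeros at y ∈ {3, 10}
  x = 2: [0↦9, 1↦2, 2↦6, 3↦10, 4↦3, 5↦7, 6↦0, 7↦4, 8↦8, 9↦1, 10↦5]  zeros at y ∈ {6}
  x = 3: [0↦5, 1↦1, 2↦10, 3↦10, 4↦1, 5↦5, 6↦0, 7↦8, 8↦7, 9↦8, 10↦0]  zeros at y ∈ {6, 10}
  x = 4: [0↦8, 1↦7, 2↦10, 3↦6, 4↦6, 5↦10, 6↦7, 7↦8, 8↦2, 9↦0, 10↦2]  zeros at y ∈ {9}
  x = 5: [0↦2, 1↦4, 2↦1, 3↦4, 4↦2, 5↦6, 6↦5, 7↦10, 8↦10, 9↦5, 10↦6]  zeros at y ∈ ∅
  x = 6: [0↦4, 1↦9, 2↦0, 3↦10, 4↦6, 5↦10, 6↦0, 7↦9, 8↦4, 9↦7, 10↦7]  zeros at y ∈ {2, 6}
  x = 7: [0↦9, 1↦6, 2↦2, 3↦8, 4↦2, 5↦6, 6↦9, 7↦0, 8↦1, 9↦1, 10↦0]  zeros at y ∈ {7, 10}
  x = 8: [0↦1, 1↦1, 2↦2, 3↦4, 4↦7, 5↦0, 6↦5, 7↦0, 8↦7, 9↦4, 10↦2]  zeros at y ∈ {5, 7}
  x = 9: [0↦8, 1↦0, 2↦6, 3↦4, 4↦5, 5↦9, 6↦5, 7↦4, 8↦6, 9↦0, 10↦8]  zeros at y ∈ {1, 9}
  x = 10: [0↦3, 1↦9, 2↦9, 3↦3, 4↦2, 5↦6, 6↦4, 7↦7, 8↦4, 9↦6, 10↦2]  zeros at y ∈ ∅
Collecting zeros: affine points = {(1, 3), (1, 10), (2, 6), (3, 6), (3, 10), (4, 9), (6, 2), (6, 6), (7, 7), (7, 10), (8, 5), (8, 7), (9, 1), (9, 9)}.
Total count |C(F_11)_aff| = 14.


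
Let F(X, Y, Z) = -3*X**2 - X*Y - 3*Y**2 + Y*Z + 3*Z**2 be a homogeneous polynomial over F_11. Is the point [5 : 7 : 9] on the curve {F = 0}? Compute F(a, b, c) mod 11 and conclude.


F(5,7,9) ≡ 5 (mod 11); P is NOT on the curve.

Evaluate F(5, 7, 9) term-by-term (mod 11).
  -3*X**2 ↦ -3·25·1·1 = -75
  -X*Y ↦ -1·5·7·1 = -35
  -3*Y**2 ↦ -3·1·49·1 = -147
  Y*Z ↦ 1·1·7·9 = 63
  3*Z**2 ↦ 3·1·1·81 = 243
Sum: F(5, 7, 9) = (-75) + (-35) + (-147) + (63) + (243) = 49.
Reducing mod 11: 49 ≡ 5 (mod 11).
Since F(a, b, c) ≡ 5 ≠ 0 (mod 11), P does NOT lie on the curve.


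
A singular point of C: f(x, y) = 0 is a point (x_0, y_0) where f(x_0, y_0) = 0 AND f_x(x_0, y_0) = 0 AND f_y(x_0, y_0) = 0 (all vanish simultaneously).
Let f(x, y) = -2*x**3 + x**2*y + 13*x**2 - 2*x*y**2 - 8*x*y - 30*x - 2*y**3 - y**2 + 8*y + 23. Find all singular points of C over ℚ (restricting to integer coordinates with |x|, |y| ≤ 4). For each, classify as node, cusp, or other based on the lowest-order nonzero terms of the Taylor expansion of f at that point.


Singular points: {(2, -1)}; classification: cusp.

Compute partial derivatives:
  f_x = -6*x**2 + 2*x*y + 26*x - 2*y**2 - 8*y - 30.
  f_y = x**2 - 4*x*y - 8*x - 6*y**2 - 2*y + 8.
Scan x_0 ∈ {−4, ..., 4}. For each x_0, f_y(x_0, y) is a polynomial in y; find its integer roots y ∈ {−4, ..., 4}, then test f_x and f at those candidates.
  x = -4: f_y(-4, y) = -6*y**2 + 14*y + 56; no integer root y with |y| ≤ 4.
  x = -3: f_y(-3, y) = -6*y**2 + 10*y + 41; no integer root y with |y| ≤ 4.
  x = -2: f_y(-2, y) = -6*y**2 + 6*y + 28; no integer root y with |y| ≤ 4.
  x = -1: f_y(-1, y) = -6*y**2 + 2*y + 17; no integer root y with |y| ≤ 4.
  x = 0: f_y(0, y) = -6*y**2 - 2*y + 8; vanishes at y ∈ {1}. (0, 1): f_x = -40 ≠ 0.
  x = 1: f_y(1, y) = -6*y**2 - 6*y + 1; no integer root y with |y| ≤ 4.
  x = 2: f_y(2, y) = -6*y**2 - 10*y - 4; vanishes at y ∈ {-1}. (2, -1): f_x = 0, f = 0 — SINGULAR.
  x = 3: f_y(3, y) = -6*y**2 - 14*y - 7; no integer root y with |y| ≤ 4.
  x = 4: f_y(4, y) = -6*y**2 - 18*y - 8; no integer root y with |y| ≤ 4.
Only singular point on the grid: (2, -1).
Classify: substitute x = 2 + u, y = -1 + v and expand: f = -2*u**3 + u**2*v - 2*u*v**2 - 2*v**3 + v**2.
No constant or linear terms (consistent with a singular point). Quadratic part: v**2. Cubic part: -2*u**3 + u**2*v - 2*u*v**2 - 2*v**3.
The quadratic part v**2 is a perfect square, so there is a single (double) tangent line v = 0, i.e. y = -1. Restricting the cubic part to that line (v = 0) leaves -2*u**3 ≠ 0, so f is not divisible by v and the branch is v² ≈ 2*u**3 to lowest order — this is a cusp.
Classification: cusp.


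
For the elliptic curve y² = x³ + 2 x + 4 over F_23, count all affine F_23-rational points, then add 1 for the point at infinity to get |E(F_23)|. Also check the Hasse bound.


Affine points = {(0, 2), (0, 21), (2, 4), (2, 19), (5, 1), (5, 22), (6, 5), (6, 18), (7, 4), (7, 19), (8, 7), (8, 16), (10, 9), (10, 14), (11, 0), (12, 10), (12, 13), (14, 4), (14, 19), (17, 11), (17, 12), (19, 1), (19, 22), (22, 1), (22, 22)}; affine count = 25; |E(F_23)| = 26.

Discriminant check: Δ ∝ 4a³ + 27b² = 4·2³ + 27·4² = 4·8 + 27·16 ≡ 4 (mod 23). Nonzero ⇒ E is nonsingular.
For each x ∈ F_23, compute rhs = x³ + 2·x + 4 mod 23, then count y ∈ F_23 with y² ≡ rhs.
  x = 0: rhs = 4, matching y values: 2, 21 (2 points).
  x = 1: rhs = 7, matching y values: none (0 points).
  x = 2: rhs = 16, matching y values: 4, 19 (2 points).
  x = 3: rhs = 14, matching y values: none (0 points).
  x = 4: rhs = 7, matching y values: none (0 points).
  x = 5: rhs = 1, matching y values: 1, 22 (2 points).
  x = 6: rhs = 2, matching y values: 5, 18 (2 points).
  x = 7: rhs = 16, matching y values: 4, 19 (2 points).
  x = 8: rhs = 3, matching y values: 7, 16 (2 points).
  x = 9: rhs = 15, matching y values: none (0 points).
  x = 10: rhs = 12, matching y values: 9, 14 (2 points).
  x = 11: rhs = 0, matching y values: 0 (1 points).
  x = 12: rhs = 8, matching y values: 10, 13 (2 points).
  x = 13: rhs = 19, matching y values: none (0 points).
  x = 14: rhs = 16, matching y values: 4, 19 (2 points).
  x = 15: rhs = 5, matching y values: none (0 points).
  x = 16: rhs = 15, matching y values: none (0 points).
  x = 17: rhs = 6, matching y values: 11, 12 (2 points).
  x = 18: rhs = 7, matching y values: none (0 points).
  x = 19: rhs = 1, matching y values: 1, 22 (2 points).
  x = 20: rhs = 17, matching y values: none (0 points).
  x = 21: rhs = 15, matching y values: none (0 points).
  x = 22: rhs = 1, matching y values: 1, 22 (2 points).
Total affine count: 25.
Full point count |E(F_23)| = 25 + 1 = 26.
Hasse bound: |26 − (23+1)| = |2| = 2 ≤ 2√23 ≈ 9.5917 ✓.


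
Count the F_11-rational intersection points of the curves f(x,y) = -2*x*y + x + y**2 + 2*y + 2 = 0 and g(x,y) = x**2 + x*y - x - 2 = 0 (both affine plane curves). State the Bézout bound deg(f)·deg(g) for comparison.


Common zeros: {(7, 10)}; count = 1; Bézout bound = 4.

deg(f) = 2, deg(g) = 2, so Bézout bound = 4.
Scan x ∈ F_11. For each x, list the y ∈ F_11 with f(x, y) ≡ 0 and those with g(x, y) ≡ 0 (mod 11); the common zeros in that column are the intersection.
  x = 0: f ≡ 0 at y ∈ ∅; g ≡ 0 at y ∈ ∅; common: ∅.
  x = 1: f ≡ 0 at y ∈ ∅; g ≡ 0 at y ∈ {2}; common: ∅.
  x = 2: f ≡ 0 at y ∈ ∅; g ≡ 0 at y ∈ {0}; common: ∅.
  x = 3: f ≡ 0 at y ∈ ∅; g ≡ 0 at y ∈ {6}; common: ∅.
  x = 4: f ≡ 0 at y ∈ {8, 9}; g ≡ 0 at y ∈ {3}; common: ∅.
  x = 5: f ≡ 0 at y ∈ {1, 7}; g ≡ 0 at y ∈ {3}; common: ∅.
  x = 6: f ≡ 0 at y ∈ ∅; g ≡ 0 at y ∈ {10}; common: ∅.
  x = 7: f ≡ 0 at y ∈ {2, 10}; g ≡ 0 at y ∈ {10}; common: {10}.
  x = 8: f ≡ 0 at y ∈ ∅; g ≡ 0 at y ∈ {7}; common: ∅.
  x = 9: f ≡ 0 at y ∈ {0, 5}; g ≡ 0 at y ∈ {2}; common: ∅.
  x = 10: f ≡ 0 at y ∈ {3, 4}; g ≡ 0 at y ∈ {0}; common: ∅.
Collecting: common zeros = {(7, 10)}, so the count is 1.
Comparison with the Bézout bound: 1 ≤ 4 = deg(f)·deg(g), as expected for curves with no common component (the affine F_11-count falls short of the bound because intersections may lie at infinity, over extension fields, or carry multiplicity).


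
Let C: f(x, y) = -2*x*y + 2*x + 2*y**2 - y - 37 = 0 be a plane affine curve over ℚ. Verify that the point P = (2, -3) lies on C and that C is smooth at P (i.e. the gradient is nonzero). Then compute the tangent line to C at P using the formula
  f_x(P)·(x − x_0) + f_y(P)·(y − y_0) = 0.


Tangent line at P: 8*x - 17*y - 67 = 0.

Step 1: f(2, -3) = 0, so P lies on C.
Step 2: partial derivatives
  f_x(x, y) = 2 - 2*y, f_y(x, y) = -2*x + 4*y - 1.
  f_x(P) = 8, f_y(P) = -17 (gradient nonzero, so P is smooth).
Step 3: tangent line at P: 8·(x − 2) + -17·(y − -3) = 0.
Expanding: 8*x - 17*y - 67 = 0.


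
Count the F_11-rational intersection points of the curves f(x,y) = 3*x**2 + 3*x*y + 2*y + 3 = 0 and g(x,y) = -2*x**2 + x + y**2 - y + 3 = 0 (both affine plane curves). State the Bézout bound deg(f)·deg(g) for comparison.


Common zeros: {(6, 6)}; count = 1; Bézout bound = 4.

deg(f) = 2, deg(g) = 2, so Bézout bound = 4.
Scan x ∈ F_11. For each x, list the y ∈ F_11 with f(x, y) ≡ 0 and those with g(x, y) ≡ 0 (mod 11); the common zeros in that column are the intersection.
  x = 0: f ≡ 0 at y ∈ {4}; g ≡ 0 at y ∈ {6}; common: ∅.
  x = 1: f ≡ 0 at y ∈ {1}; g ≡ 0 at y ∈ {5, 7}; common: ∅.
  x = 2: f ≡ 0 at y ∈ {5}; g ≡ 0 at y ∈ ∅; common: ∅.
  x = 3: f ≡ 0 at y ∈ ∅; g ≡ 0 at y ∈ {4, 8}; common: ∅.
  x = 4: f ≡ 0 at y ∈ {5}; g ≡ 0 at y ∈ ∅; common: ∅.
  x = 5: f ≡ 0 at y ∈ {9}; g ≡ 0 at y ∈ {5, 7}; common: ∅.
  x = 6: f ≡ 0 at y ∈ {6}; g ≡ 0 at y ∈ {6}; common: {6}.
  x = 7: f ≡ 0 at y ∈ {4}; g ≡ 0 at y ∈ {0, 1}; common: ∅.
  x = 8: f ≡ 0 at y ∈ {9}; g ≡ 0 at y ∈ ∅; common: ∅.
  x = 9: f ≡ 0 at y ∈ {1}; g ≡ 0 at y ∈ ∅; common: ∅.
  x = 10: f ≡ 0 at y ∈ {6}; g ≡ 0 at y ∈ {0, 1}; common: ∅.
Collecting: common zeros = {(6, 6)}, so the count is 1.
Comparison with the Bézout bound: 1 ≤ 4 = deg(f)·deg(g), as expected for curves with no common component (the affine F_11-count falls short of the bound because intersections may lie at infinity, over extension fields, or carry multiplicity).


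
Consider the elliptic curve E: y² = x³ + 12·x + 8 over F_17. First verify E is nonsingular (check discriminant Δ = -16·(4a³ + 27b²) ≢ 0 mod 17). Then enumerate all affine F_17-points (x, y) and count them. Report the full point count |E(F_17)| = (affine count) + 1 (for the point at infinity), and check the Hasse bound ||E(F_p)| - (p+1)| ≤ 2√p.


Affine points = {(0, 5), (0, 12), (1, 2), (1, 15), (4, 1), (4, 16), (8, 2), (8, 15), (11, 3), (11, 14), (13, 7), (13, 10), (14, 8), (14, 9)}; affine count = 14; |E(F_17)| = 15.

Discriminant check: Δ ∝ 4a³ + 27b² = 4·12³ + 27·8² = 4·1728 + 27·64 ≡ 4 (mod 17). Nonzero ⇒ E is nonsingular.
For each x ∈ F_17, compute rhs = x³ + 12·x + 8 mod 17, then count y ∈ F_17 with y² ≡ rhs.
  x = 0: rhs = 8, matching y values: 5, 12 (2 points).
  x = 1: rhs = 4, matching y values: 2, 15 (2 points).
  x = 2: rhs = 6, matching y values: none (0 points).
  x = 3: rhs = 3, matching y values: none (0 points).
  x = 4: rhs = 1, matching y values: 1, 16 (2 points).
  x = 5: rhs = 6, matching y values: none (0 points).
  x = 6: rhs = 7, matching y values: none (0 points).
  x = 7: rhs = 10, matching y values: none (0 points).
  x = 8: rhs = 4, matching y values: 2, 15 (2 points).
  x = 9: rhs = 12, matching y values: none (0 points).
  x = 10: rhs = 6, matching y values: none (0 points).
  x = 11: rhs = 9, matching y values: 3, 14 (2 points).
  x = 12: rhs = 10, matching y values: none (0 points).
  x = 13: rhs = 15, matching y values: 7, 10 (2 points).
  x = 14: rhs = 13, matching y values: 8, 9 (2 points).
  x = 15: rhs = 10, matching y values: none (0 points).
  x = 16: rhs = 12, matching y values: none (0 points).
Total affine count: 14.
Full point count |E(F_17)| = 14 + 1 = 15.
Hasse bound: |15 − (17+1)| = |-3| = 3 ≤ 2√17 ≈ 8.2462 ✓.


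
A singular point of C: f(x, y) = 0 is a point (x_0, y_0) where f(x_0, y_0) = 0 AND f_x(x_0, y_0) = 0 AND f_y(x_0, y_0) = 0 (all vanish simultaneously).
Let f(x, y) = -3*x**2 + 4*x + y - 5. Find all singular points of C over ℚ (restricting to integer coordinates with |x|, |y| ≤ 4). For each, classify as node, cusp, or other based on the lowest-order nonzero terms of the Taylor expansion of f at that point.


No singular points in the scanned grid; C is smooth there.

Compute partial derivatives:
  f_x = 4 - 6*x.
  f_y = 1.
f_y = 1 is a nonzero constant, so f_y never vanishes: no point (x, y) can satisfy f = f_x = f_y = 0. In particular no (x, y) ∈ {−4, ..., 4}² is singular; the curve is smooth.
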